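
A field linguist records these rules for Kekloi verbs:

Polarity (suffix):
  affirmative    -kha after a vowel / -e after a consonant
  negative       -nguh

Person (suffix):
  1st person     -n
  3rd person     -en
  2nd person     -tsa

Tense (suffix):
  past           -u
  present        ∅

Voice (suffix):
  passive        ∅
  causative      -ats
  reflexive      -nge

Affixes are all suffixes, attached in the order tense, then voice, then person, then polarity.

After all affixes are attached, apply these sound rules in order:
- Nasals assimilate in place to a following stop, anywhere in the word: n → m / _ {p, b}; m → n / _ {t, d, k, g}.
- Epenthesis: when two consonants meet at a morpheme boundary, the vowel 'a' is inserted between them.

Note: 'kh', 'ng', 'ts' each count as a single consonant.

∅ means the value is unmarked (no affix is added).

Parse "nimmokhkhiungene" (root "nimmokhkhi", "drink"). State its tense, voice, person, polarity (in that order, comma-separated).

past, reflexive, 1st person, affirmative

Segment: nimmokhkhi-u-nge-n-e.
tense: -u → past.
voice: -nge → reflexive.
person: -n → 1st person.
polarity: -kha/e → affirmative.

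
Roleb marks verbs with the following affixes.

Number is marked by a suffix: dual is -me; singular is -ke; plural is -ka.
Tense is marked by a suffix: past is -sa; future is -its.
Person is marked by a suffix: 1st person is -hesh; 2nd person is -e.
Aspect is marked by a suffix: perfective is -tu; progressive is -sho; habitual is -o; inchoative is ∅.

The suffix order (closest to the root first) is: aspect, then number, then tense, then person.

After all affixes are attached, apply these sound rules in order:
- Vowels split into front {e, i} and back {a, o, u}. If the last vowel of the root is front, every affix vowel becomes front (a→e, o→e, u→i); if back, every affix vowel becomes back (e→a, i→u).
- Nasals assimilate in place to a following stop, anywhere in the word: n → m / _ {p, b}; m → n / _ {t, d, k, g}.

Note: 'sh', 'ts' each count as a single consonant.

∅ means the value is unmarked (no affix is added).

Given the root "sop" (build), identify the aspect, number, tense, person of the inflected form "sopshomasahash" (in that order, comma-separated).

Segment: sop-sho-me-sa-hesh.
aspect: -sho → progressive.
number: -me → dual.
tense: -sa → past.
person: -hesh → 1st person.

progressive, dual, past, 1st person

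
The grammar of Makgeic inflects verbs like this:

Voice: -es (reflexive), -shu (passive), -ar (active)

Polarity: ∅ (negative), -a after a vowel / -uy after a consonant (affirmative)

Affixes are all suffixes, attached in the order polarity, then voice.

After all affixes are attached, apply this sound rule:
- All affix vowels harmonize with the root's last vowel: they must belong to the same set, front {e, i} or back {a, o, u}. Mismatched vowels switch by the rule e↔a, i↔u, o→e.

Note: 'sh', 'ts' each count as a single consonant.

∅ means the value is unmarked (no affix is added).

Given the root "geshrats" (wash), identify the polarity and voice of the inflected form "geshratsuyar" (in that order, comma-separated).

Segment: geshrats-uy-ar.
polarity: -a/uy → affirmative.
voice: -ar → active.

affirmative, active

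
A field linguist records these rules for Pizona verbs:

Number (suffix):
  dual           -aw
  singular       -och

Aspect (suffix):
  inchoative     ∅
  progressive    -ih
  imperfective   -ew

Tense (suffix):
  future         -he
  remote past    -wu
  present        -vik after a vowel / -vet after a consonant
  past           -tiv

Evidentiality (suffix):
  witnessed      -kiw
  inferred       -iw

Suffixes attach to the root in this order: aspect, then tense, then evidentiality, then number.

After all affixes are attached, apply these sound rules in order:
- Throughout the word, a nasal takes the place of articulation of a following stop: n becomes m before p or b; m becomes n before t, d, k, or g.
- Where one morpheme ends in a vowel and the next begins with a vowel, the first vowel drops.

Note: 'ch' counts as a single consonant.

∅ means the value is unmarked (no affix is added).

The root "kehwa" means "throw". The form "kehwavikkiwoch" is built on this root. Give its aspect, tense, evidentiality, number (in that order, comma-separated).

Segment: kehwa-vik-kiw-och.
aspect: ∅ → inchoative.
tense: -vik/vet → present.
evidentiality: -kiw → witnessed.
number: -och → singular.

inchoative, present, witnessed, singular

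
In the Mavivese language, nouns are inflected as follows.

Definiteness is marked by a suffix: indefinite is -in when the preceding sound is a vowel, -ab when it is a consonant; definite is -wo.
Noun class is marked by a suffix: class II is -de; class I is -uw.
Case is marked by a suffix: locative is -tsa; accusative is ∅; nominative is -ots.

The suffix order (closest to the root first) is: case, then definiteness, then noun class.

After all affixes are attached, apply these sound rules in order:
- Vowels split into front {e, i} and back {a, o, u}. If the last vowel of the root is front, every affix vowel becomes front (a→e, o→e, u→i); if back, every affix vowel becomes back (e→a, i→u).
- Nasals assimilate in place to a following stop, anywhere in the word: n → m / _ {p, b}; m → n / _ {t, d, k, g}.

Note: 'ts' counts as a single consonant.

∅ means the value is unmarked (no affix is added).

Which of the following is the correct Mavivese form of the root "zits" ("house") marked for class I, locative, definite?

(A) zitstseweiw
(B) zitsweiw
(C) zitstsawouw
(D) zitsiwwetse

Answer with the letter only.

Attach case locative -tsa → zitstsa.
Attach definiteness definite -wo → zitstsawo.
Attach noun class class I -uw → zitstsawouw.
Apply vowel harmony: zitstsawouw → zitstseweiw.
Nasal assimilation: no change.
So the correct form is zitstseweiw, option (A).
(B) zitsweiw is wrong: it uses accusative instead of locative for case.
(D) zitsiwwetse is wrong: it has the affixes in the wrong order.
(C) zitstsawouw is wrong: it fails to apply the sound rule(s).

A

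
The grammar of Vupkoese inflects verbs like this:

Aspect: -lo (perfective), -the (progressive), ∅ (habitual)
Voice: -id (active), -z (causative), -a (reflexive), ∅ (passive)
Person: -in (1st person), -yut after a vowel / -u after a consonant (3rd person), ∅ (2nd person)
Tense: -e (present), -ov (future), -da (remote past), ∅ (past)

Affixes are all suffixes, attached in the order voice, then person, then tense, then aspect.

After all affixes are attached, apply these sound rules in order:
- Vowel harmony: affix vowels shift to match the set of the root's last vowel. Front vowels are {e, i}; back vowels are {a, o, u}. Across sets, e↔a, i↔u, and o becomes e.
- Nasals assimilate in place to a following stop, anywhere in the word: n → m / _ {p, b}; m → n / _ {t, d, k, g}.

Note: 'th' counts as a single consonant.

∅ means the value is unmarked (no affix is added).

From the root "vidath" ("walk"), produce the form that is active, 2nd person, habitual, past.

vidathud

Attach voice active -id → vidathid.
person = 2nd person: zero marking, form stays vidathid.
tense = past: zero marking, form stays vidathid.
aspect = habitual: zero marking, form stays vidathid.
Apply vowel harmony: vidathid → vidathud.
Nasal assimilation: no change.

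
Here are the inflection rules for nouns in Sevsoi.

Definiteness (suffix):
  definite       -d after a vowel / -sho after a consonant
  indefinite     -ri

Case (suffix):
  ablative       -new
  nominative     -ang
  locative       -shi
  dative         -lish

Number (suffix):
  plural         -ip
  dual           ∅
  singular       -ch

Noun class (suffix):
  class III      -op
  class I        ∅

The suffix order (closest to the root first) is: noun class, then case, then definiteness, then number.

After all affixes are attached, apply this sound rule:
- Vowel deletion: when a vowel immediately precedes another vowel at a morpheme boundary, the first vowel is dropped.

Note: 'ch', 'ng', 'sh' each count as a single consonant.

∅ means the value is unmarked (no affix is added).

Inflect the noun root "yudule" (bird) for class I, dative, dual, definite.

noun class = class I: zero marking, form stays yudule.
Attach case dative -lish → yudulelish.
Attach definiteness definite -sho (after consonant 'sh') → yudulelishsho.
number = dual: zero marking, form stays yudulelishsho.
Vowel deletion: no change.

yudulelishsho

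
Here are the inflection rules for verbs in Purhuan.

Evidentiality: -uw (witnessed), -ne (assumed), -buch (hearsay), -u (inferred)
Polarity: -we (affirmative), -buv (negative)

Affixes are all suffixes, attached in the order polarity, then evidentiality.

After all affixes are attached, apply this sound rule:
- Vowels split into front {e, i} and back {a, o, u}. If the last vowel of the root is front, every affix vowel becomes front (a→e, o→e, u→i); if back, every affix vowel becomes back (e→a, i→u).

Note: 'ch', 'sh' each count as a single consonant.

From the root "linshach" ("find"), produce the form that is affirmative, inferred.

Attach polarity affirmative -we → linshachwe.
Attach evidentiality inferred -u → linshachweu.
Apply vowel harmony: linshachweu → linshachwau.

linshachwau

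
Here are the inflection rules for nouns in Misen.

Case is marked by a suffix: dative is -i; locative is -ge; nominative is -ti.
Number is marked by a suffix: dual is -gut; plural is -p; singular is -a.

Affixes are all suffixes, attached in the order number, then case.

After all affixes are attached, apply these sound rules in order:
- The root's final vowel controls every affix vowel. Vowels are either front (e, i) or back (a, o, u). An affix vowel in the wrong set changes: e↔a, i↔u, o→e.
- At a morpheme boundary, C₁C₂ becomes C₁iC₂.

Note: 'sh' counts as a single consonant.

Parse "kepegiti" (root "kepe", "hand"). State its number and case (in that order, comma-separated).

dual, dative

Segment: kepe-gut-i.
number: -gut → dual.
case: -i → dative.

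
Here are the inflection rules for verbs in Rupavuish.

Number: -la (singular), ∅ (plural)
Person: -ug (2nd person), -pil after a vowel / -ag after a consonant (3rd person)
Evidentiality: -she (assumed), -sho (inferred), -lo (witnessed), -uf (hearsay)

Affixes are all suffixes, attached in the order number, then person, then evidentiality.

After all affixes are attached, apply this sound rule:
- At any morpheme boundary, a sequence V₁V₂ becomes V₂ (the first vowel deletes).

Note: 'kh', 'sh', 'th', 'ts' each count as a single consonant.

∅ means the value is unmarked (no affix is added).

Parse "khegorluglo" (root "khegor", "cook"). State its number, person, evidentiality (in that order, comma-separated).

singular, 2nd person, witnessed

Segment: khegor-la-ug-lo.
number: -la → singular.
person: -ug → 2nd person.
evidentiality: -lo → witnessed.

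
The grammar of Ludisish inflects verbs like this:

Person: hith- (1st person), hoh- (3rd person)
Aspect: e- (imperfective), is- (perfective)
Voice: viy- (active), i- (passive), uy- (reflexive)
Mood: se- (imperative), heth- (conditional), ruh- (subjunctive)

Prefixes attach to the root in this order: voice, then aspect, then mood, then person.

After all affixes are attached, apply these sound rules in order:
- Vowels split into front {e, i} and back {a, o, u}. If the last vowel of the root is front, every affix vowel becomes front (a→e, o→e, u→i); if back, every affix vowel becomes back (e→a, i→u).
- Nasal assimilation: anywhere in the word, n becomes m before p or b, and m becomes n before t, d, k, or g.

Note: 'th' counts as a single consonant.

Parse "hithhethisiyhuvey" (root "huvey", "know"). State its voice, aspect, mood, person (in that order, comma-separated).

reflexive, perfective, conditional, 1st person

Segment: hith-heth-is-uy-huvey.
voice: uy- → reflexive.
aspect: is- → perfective.
mood: heth- → conditional.
person: hith- → 1st person.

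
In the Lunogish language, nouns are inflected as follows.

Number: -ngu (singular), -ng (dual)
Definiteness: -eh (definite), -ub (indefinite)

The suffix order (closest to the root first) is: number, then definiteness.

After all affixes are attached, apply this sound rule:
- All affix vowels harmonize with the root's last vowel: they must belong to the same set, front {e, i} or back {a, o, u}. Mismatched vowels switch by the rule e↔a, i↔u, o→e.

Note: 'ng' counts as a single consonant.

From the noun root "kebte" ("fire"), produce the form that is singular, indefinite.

kebtengiib

Attach number singular -ngu → kebtengu.
Attach definiteness indefinite -ub → kebtenguub.
Apply vowel harmony: kebtenguub → kebtengiib.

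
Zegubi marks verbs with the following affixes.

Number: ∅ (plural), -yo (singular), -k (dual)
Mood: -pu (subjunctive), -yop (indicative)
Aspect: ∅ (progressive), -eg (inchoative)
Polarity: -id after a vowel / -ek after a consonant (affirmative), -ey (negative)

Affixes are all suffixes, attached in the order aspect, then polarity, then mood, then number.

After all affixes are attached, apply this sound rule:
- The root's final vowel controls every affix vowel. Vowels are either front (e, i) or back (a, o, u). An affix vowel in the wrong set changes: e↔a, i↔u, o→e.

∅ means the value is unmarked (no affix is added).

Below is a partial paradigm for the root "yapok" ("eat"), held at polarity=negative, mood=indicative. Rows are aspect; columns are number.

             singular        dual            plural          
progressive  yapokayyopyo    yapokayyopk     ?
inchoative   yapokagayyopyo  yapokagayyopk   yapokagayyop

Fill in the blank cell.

aspect = progressive: zero marking, form stays yapok.
Attach polarity negative -ey → yapokey.
Attach mood indicative -yop → yapokeyyop.
number = plural: zero marking, form stays yapokeyyop.
Apply vowel harmony: yapokeyyop → yapokayyop.

yapokayyop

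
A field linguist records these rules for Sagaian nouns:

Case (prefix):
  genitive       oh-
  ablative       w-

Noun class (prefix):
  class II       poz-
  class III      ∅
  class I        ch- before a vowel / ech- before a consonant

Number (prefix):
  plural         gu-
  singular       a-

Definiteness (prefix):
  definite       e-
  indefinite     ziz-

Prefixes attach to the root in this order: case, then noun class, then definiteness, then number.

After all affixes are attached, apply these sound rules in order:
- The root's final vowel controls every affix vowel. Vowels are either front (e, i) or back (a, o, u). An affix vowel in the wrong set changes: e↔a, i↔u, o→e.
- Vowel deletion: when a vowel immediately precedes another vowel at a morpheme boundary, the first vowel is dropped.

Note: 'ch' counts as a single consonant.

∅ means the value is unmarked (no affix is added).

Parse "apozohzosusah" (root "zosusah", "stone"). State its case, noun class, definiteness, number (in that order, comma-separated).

Segment: a-e-poz-oh-zosusah.
case: oh- → genitive.
noun class: poz- → class II.
definiteness: e- → definite.
number: a- → singular.

genitive, class II, definite, singular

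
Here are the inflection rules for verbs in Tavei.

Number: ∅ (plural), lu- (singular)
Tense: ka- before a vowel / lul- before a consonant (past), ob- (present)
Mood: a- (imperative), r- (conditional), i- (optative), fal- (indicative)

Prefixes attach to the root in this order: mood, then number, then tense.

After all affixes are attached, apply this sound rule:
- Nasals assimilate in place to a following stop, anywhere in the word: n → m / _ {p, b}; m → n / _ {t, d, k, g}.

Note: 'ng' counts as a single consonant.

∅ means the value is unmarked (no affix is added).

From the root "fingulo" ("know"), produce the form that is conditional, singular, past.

lullurfingulo

Attach mood conditional r- → rfingulo.
Attach number singular lu- → lurfingulo.
Attach tense past lul- (before consonant 'l') → lullurfingulo.
Nasal assimilation: no change.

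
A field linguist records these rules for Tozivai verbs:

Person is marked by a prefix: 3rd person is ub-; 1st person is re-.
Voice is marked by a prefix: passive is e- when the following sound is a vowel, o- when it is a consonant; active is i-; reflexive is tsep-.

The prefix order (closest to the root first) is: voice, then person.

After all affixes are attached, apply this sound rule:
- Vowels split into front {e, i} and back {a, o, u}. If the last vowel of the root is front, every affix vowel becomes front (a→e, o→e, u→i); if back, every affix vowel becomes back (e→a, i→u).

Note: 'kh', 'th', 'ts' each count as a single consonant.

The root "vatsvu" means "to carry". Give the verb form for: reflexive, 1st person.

Attach voice reflexive tsep- → tsepvatsvu.
Attach person 1st person re- → retsepvatsvu.
Apply vowel harmony: retsepvatsvu → ratsapvatsvu.

ratsapvatsvu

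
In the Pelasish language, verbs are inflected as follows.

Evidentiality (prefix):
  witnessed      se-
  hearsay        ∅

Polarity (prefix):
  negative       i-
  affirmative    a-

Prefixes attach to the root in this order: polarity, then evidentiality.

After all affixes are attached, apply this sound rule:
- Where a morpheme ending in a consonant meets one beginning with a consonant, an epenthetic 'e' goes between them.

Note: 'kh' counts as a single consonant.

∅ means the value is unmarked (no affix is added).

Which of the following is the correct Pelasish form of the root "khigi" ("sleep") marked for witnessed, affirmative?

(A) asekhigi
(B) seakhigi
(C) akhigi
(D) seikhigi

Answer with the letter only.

Attach polarity affirmative a- → akhigi.
Attach evidentiality witnessed se- → seakhigi.
Epenthesis: no change.
So the correct form is seakhigi, option (B).
(A) asekhigi is wrong: it has the affixes in the wrong order.
(D) seikhigi is wrong: it uses negative instead of affirmative for polarity.
(C) akhigi is wrong: it uses hearsay instead of witnessed for evidentiality.

B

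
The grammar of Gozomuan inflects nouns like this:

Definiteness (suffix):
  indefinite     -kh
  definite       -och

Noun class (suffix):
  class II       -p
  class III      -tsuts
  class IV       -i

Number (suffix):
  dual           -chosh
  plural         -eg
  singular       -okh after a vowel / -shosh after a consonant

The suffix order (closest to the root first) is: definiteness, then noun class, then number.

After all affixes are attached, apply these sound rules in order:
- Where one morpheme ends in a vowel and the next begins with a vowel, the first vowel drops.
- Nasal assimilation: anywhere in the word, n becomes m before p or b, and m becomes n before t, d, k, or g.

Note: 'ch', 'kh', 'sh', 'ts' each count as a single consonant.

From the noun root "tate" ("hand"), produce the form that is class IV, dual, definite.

Attach definiteness definite -och → tateoch.
Attach noun class class IV -i → tateochi.
Attach number dual -chosh → tateochichosh.
Apply vowel deletion: tateochichosh → tatochichosh.
Nasal assimilation: no change.

tatochichosh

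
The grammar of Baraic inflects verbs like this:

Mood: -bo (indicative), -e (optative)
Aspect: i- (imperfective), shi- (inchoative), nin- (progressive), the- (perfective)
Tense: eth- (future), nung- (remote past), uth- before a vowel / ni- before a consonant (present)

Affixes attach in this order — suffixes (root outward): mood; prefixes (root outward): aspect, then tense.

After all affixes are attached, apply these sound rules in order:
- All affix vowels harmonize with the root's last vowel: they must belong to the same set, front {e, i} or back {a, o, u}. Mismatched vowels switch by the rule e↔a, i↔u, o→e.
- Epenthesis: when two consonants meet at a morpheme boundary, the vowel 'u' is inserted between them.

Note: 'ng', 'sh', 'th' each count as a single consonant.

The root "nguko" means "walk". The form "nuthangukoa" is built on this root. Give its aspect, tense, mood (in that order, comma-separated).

Segment: ni-the-nguko-e.
aspect: the- → perfective.
tense: uth/ni- → present.
mood: -e → optative.

perfective, present, optative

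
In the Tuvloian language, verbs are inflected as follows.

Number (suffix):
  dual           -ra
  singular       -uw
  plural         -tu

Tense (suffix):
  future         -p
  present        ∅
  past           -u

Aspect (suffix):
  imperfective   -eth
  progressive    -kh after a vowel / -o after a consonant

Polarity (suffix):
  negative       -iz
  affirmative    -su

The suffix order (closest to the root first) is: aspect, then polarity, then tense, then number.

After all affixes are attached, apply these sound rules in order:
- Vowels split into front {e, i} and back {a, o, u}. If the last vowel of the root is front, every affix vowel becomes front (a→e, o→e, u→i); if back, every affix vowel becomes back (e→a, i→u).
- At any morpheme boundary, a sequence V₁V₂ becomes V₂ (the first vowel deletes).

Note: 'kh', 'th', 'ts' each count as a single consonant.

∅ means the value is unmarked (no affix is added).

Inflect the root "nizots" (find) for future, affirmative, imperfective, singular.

nizotsathsupuw

Attach aspect imperfective -eth → nizotseth.
Attach polarity affirmative -su → nizotsethsu.
Attach tense future -p → nizotsethsup.
Attach number singular -uw → nizotsethsupuw.
Apply vowel harmony: nizotsethsupuw → nizotsathsupuw.
Vowel deletion: no change.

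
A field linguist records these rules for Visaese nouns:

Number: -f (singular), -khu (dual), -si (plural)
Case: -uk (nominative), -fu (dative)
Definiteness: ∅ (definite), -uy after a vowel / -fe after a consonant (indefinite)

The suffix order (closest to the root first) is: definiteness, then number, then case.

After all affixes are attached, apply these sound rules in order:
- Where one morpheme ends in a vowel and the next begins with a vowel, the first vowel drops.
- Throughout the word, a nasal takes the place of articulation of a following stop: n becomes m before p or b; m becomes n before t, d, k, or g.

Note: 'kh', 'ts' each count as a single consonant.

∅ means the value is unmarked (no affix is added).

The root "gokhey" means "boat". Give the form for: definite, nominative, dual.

definiteness = definite: zero marking, form stays gokhey.
Attach number dual -khu → gokheykhu.
Attach case nominative -uk → gokheykhuuk.
Apply vowel deletion: gokheykhuuk → gokheykhuk.
Nasal assimilation: no change.

gokheykhuk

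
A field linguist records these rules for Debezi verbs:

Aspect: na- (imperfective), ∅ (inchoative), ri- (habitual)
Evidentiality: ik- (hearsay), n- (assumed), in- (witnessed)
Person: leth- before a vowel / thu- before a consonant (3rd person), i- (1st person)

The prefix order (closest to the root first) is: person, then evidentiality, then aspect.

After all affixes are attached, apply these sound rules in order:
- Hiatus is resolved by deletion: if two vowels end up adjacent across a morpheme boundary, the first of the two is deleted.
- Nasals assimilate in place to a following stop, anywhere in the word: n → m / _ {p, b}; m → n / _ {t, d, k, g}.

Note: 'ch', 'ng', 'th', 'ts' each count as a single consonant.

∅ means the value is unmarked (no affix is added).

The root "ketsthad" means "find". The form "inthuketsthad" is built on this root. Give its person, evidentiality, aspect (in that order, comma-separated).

Segment: in-thu-ketsthad.
person: leth/thu- → 3rd person.
evidentiality: in- → witnessed.
aspect: ∅ → inchoative.

3rd person, witnessed, inchoative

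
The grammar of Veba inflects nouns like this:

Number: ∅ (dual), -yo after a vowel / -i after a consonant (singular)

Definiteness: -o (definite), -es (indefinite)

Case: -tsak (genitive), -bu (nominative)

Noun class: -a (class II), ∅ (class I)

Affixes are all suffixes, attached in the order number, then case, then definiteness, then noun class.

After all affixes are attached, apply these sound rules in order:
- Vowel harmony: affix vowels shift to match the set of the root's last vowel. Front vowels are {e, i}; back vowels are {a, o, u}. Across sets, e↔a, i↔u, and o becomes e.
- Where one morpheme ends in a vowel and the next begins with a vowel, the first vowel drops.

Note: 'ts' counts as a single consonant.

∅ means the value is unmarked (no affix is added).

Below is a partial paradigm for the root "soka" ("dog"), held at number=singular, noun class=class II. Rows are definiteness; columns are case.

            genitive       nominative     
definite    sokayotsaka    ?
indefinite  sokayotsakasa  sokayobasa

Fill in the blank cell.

Attach number singular -yo (after vowel 'a') → sokayo.
Attach case nominative -bu → sokayobu.
Attach definiteness definite -o → sokayobuo.
Attach noun class class II -a → sokayobuoa.
Vowel harmony: no change.
Apply vowel deletion: sokayobuoa → sokayoba.

sokayoba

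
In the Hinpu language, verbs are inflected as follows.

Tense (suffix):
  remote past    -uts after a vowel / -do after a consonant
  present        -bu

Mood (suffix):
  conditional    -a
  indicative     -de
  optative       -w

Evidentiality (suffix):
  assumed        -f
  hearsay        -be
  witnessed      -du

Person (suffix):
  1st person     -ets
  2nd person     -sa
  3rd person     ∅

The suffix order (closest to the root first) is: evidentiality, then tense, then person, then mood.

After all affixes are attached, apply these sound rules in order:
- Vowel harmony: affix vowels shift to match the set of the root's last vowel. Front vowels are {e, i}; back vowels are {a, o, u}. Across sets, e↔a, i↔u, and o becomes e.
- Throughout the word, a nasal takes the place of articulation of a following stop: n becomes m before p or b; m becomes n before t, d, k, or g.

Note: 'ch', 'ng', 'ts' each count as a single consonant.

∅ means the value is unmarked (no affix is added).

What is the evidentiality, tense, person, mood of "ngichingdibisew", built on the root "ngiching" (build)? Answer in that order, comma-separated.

witnessed, present, 2nd person, optative

Segment: ngiching-du-bu-sa-w.
evidentiality: -du → witnessed.
tense: -bu → present.
person: -sa → 2nd person.
mood: -w → optative.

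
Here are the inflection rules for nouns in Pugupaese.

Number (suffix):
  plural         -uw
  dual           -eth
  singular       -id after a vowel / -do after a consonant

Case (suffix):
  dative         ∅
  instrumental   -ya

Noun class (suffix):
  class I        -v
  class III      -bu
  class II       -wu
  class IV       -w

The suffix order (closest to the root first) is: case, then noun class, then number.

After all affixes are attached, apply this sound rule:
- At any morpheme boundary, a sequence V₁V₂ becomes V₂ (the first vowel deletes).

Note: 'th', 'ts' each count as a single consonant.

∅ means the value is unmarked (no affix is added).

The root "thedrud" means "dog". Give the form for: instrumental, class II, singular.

Attach case instrumental -ya → thedrudya.
Attach noun class class II -wu → thedrudyawu.
Attach number singular -id (after vowel 'u') → thedrudyawuid.
Apply vowel deletion: thedrudyawuid → thedrudyawid.

thedrudyawid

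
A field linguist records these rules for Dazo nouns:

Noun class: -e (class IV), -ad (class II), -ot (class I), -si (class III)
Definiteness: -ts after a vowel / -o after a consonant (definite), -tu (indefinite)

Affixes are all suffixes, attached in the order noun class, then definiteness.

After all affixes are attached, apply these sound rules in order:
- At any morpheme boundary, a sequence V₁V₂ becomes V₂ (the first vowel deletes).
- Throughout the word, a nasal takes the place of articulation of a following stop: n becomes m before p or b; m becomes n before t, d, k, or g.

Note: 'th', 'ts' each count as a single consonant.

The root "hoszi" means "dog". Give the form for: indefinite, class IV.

hoszetu

Attach noun class class IV -e → hoszie.
Attach definiteness indefinite -tu → hoszietu.
Apply vowel deletion: hoszietu → hoszetu.
Nasal assimilation: no change.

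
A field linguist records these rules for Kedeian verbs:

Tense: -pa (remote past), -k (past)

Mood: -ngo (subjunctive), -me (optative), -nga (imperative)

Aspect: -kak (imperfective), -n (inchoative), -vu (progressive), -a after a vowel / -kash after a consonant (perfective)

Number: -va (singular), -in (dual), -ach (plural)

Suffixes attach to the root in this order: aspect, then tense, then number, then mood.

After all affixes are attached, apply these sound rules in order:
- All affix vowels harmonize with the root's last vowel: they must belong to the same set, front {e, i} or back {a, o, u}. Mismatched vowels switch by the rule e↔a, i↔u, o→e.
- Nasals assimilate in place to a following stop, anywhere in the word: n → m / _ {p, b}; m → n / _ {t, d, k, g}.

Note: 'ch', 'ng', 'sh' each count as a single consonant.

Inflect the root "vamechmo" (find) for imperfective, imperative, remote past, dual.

vamechmokakpaunnga

Attach aspect imperfective -kak → vamechmokak.
Attach tense remote past -pa → vamechmokakpa.
Attach number dual -in → vamechmokakpain.
Attach mood imperative -nga → vamechmokakpainnga.
Apply vowel harmony: vamechmokakpainnga → vamechmokakpaunnga.
Nasal assimilation: no change.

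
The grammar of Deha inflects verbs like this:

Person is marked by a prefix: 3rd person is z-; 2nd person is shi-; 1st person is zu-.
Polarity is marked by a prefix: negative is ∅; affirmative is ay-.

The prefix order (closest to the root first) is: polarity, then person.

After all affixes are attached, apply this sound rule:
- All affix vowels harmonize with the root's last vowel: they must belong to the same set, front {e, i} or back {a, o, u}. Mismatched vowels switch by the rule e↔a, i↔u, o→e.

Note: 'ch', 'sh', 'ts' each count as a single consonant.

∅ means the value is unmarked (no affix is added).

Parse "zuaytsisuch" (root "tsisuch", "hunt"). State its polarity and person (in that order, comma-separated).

Segment: zu-ay-tsisuch.
polarity: ay- → affirmative.
person: zu- → 1st person.

affirmative, 1st person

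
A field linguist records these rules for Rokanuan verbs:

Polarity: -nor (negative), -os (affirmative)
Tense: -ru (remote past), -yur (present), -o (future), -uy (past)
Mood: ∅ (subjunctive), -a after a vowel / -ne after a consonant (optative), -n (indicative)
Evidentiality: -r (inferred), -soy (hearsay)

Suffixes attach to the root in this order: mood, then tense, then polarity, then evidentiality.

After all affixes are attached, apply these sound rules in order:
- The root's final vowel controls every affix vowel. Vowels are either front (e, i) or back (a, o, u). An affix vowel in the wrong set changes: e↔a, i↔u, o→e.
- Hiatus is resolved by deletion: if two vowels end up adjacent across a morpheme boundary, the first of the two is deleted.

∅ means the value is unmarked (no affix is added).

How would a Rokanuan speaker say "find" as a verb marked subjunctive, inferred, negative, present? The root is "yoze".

yozeyirnerr

mood = subjunctive: zero marking, form stays yoze.
Attach tense present -yur → yozeyur.
Attach polarity negative -nor → yozeyurnor.
Attach evidentiality inferred -r → yozeyurnorr.
Apply vowel harmony: yozeyurnorr → yozeyirnerr.
Vowel deletion: no change.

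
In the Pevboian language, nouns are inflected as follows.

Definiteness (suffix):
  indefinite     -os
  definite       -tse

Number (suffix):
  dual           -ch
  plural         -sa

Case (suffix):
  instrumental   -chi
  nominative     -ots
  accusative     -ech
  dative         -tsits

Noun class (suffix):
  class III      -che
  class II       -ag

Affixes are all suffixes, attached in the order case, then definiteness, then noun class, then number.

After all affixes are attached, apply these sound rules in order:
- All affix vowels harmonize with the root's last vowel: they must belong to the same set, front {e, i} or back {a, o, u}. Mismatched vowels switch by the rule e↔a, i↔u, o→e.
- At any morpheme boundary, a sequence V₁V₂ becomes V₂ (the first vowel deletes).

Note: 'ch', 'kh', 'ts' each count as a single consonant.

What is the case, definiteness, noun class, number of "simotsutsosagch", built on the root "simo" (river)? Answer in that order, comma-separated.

Segment: simo-tsits-os-ag-ch.
case: -tsits → dative.
definiteness: -os → indefinite.
noun class: -ag → class II.
number: -ch → dual.

dative, indefinite, class II, dual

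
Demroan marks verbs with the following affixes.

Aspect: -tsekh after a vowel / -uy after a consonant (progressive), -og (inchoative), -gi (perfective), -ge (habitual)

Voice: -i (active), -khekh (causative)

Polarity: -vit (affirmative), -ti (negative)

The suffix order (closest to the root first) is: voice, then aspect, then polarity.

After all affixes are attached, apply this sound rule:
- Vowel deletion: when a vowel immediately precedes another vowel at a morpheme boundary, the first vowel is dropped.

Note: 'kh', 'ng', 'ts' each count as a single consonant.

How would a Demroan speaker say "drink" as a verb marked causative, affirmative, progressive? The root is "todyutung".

Attach voice causative -khekh → todyutungkhekh.
Attach aspect progressive -uy (after consonant 'kh') → todyutungkhekhuy.
Attach polarity affirmative -vit → todyutungkhekhuyvit.
Vowel deletion: no change.

todyutungkhekhuyvit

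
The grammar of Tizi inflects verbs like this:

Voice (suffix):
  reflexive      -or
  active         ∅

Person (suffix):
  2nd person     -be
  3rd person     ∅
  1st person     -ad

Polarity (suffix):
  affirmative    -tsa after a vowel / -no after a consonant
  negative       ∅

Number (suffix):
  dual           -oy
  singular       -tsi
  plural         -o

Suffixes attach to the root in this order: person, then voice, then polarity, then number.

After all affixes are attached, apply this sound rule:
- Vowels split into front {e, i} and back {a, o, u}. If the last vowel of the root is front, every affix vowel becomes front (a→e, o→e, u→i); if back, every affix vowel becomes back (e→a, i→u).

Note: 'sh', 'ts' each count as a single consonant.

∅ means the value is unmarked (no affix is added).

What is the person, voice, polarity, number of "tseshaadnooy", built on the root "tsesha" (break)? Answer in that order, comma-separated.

1st person, active, affirmative, dual

Segment: tsesha-ad-no-oy.
person: -ad → 1st person.
voice: ∅ → active.
polarity: -tsa/no → affirmative.
number: -oy → dual.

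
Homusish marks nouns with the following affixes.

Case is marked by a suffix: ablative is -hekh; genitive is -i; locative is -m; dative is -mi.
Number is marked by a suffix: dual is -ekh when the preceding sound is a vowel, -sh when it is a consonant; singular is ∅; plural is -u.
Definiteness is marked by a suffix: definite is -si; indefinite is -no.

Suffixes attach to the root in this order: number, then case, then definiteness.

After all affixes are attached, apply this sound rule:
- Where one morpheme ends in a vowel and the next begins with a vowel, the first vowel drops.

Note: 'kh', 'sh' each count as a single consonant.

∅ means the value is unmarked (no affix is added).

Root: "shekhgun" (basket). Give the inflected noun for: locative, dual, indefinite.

shekhgunshmno

Attach number dual -sh (after consonant 'n') → shekhgunsh.
Attach case locative -m → shekhgunshm.
Attach definiteness indefinite -no → shekhgunshmno.
Vowel deletion: no change.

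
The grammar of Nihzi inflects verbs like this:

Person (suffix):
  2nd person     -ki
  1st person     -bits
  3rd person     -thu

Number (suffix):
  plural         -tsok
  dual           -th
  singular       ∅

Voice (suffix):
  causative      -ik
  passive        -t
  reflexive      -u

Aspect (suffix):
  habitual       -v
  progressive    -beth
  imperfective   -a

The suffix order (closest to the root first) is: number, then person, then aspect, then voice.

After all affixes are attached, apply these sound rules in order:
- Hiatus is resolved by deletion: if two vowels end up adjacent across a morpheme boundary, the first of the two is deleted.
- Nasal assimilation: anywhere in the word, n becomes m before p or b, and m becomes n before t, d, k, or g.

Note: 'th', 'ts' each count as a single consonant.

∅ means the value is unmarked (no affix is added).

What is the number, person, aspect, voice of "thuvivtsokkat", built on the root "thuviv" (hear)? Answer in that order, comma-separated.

plural, 2nd person, imperfective, passive

Segment: thuviv-tsok-ki-a-t.
number: -tsok → plural.
person: -ki → 2nd person.
aspect: -a → imperfective.
voice: -t → passive.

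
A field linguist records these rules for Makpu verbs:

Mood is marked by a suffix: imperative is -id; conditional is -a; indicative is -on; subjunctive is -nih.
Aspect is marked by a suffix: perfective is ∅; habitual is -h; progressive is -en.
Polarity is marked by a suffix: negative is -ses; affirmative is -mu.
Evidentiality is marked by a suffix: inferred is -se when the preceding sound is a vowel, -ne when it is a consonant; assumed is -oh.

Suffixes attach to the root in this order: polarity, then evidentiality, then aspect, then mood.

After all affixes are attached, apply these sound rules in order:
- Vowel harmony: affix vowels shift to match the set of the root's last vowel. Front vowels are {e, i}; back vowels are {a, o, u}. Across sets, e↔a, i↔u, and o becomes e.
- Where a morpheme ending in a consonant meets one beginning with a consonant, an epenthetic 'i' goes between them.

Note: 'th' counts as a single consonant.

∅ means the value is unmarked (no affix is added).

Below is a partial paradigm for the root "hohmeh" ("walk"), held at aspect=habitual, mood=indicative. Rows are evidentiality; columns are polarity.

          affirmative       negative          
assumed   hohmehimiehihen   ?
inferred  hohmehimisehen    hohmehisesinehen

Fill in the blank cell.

hohmehisesehihen

Attach polarity negative -ses → hohmehses.
Attach evidentiality assumed -oh → hohmehsesoh.
Attach aspect habitual -h → hohmehsesohh.
Attach mood indicative -on → hohmehsesohhon.
Apply vowel harmony: hohmehsesohhon → hohmehsesehhen.
Apply epenthesis: hohmehsesehhen → hohmehisesehihen.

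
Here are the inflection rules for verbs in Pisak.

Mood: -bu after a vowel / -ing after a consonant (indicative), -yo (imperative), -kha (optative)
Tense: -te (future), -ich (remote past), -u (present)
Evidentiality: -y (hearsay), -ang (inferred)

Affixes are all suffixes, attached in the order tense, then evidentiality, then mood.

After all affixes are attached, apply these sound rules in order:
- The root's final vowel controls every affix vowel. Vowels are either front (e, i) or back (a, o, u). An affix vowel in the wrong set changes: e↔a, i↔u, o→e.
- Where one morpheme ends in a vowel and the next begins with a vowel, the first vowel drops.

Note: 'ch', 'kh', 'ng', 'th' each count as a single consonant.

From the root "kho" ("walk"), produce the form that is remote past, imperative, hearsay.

Attach tense remote past -ich → khoich.
Attach evidentiality hearsay -y → khoichy.
Attach mood imperative -yo → khoichyyo.
Apply vowel harmony: khoichyyo → khouchyyo.
Apply vowel deletion: khouchyyo → khuchyyo.

khuchyyo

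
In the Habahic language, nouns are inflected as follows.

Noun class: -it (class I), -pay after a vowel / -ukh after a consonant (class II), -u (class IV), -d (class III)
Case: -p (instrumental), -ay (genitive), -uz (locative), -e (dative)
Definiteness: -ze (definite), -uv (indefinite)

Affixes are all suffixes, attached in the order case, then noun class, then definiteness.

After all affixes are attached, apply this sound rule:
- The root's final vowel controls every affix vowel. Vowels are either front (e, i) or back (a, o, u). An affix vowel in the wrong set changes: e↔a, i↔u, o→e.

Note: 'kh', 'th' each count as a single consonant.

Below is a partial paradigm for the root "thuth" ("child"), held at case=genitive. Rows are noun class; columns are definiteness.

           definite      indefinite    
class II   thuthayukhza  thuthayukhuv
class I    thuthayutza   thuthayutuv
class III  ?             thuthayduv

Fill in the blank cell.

thuthaydza

Attach case genitive -ay → thuthay.
Attach noun class class III -d → thuthayd.
Attach definiteness definite -ze → thuthaydze.
Apply vowel harmony: thuthaydze → thuthaydza.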